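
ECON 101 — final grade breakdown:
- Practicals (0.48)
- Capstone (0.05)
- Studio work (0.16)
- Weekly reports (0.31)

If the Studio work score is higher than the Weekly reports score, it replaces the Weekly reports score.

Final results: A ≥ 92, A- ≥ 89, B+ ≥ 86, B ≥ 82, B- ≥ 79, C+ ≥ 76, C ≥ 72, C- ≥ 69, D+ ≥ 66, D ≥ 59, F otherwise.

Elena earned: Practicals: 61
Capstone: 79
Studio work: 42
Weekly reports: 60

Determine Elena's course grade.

Studio work (42) ≤ Weekly reports (60), so Weekly reports stays at 60.
Weighted total:
  Practicals 61 × 0.48 = 29.28
  Capstone 79 × 0.05 = 3.95
  Studio work 42 × 0.16 = 6.72
  Weekly reports 60 × 0.31 = 18.6
Sum = 58.55
58.55 < 59 → F

F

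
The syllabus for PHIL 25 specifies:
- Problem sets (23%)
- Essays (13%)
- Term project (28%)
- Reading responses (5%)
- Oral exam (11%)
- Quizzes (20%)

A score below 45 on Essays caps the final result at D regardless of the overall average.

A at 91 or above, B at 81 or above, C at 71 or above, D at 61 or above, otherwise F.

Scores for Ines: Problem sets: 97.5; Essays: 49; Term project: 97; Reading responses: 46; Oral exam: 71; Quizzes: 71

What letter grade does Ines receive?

C

Essays score 49 ≥ 45: minimum met.
Weighted total:
  Problem sets 97.5 × 0.23 = 22.425
  Essays 49 × 0.13 = 6.37
  Term project 97 × 0.28 = 27.16
  Reading responses 46 × 0.05 = 2.3
  Oral exam 71 × 0.11 = 7.81
  Quizzes 71 × 0.2 = 14.2
Sum = 80.265
80.265 is ≥ 71 and < 81 → C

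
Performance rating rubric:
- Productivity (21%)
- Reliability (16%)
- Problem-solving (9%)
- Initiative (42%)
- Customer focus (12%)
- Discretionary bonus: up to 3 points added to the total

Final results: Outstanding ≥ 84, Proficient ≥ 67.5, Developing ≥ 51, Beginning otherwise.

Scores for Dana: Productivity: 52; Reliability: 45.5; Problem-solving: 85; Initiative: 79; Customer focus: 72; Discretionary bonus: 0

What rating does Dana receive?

Weighted total:
  Productivity 52 × 0.21 = 10.92
  Reliability 45.5 × 0.16 = 7.28
  Problem-solving 85 × 0.09 = 7.65
  Initiative 79 × 0.42 = 33.18
  Customer focus 72 × 0.12 = 8.64
Sum = 67.67
Discretionary bonus: 67.67 + 0 = 67.67
67.67 is ≥ 67.5 and < 84 → Proficient

Proficient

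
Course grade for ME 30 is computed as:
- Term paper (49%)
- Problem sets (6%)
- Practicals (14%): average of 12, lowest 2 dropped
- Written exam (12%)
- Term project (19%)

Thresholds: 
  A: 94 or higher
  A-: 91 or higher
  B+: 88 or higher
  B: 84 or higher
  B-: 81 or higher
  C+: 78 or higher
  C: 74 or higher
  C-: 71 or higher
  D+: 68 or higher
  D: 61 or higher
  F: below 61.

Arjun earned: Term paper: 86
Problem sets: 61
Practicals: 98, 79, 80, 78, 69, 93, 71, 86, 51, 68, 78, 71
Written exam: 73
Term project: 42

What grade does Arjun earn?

C-

Practicals: drop 51, 68 → average of remaining 10 = 803/10 = 80.3
Weighted total:
  Term paper 86 × 0.49 = 42.14
  Problem sets 61 × 0.06 = 3.66
  Practicals 80.3 × 0.14 = 11.242
  Written exam 73 × 0.12 = 8.76
  Term project 42 × 0.19 = 7.98
Sum = 73.782
73.782 is ≥ 71 and < 74 → C-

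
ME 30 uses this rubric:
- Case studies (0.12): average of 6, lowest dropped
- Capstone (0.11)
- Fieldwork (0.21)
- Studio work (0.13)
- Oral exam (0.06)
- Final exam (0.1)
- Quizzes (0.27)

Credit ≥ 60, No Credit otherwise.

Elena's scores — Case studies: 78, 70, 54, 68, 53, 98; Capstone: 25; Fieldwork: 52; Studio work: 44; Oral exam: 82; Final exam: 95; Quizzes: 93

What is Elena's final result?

Case studies: drop 53 → average of remaining 5 = 368/5 = 73.6
Weighted total:
  Case studies 73.6 × 0.12 = 8.832
  Capstone 25 × 0.11 = 2.75
  Fieldwork 52 × 0.21 = 10.92
  Studio work 44 × 0.13 = 5.72
  Oral exam 82 × 0.06 = 4.92
  Final exam 95 × 0.1 = 9.5
  Quizzes 93 × 0.27 = 25.11
Sum = 67.752
67.752 ≥ 60 → Credit

Credit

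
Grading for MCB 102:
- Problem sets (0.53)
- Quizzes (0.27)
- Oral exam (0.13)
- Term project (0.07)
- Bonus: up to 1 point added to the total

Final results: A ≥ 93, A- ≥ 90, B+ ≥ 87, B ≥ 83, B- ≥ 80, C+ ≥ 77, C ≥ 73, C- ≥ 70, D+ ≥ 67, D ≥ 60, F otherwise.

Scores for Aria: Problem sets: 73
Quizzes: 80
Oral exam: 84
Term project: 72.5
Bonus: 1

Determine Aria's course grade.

Weighted total:
  Problem sets 73 × 0.53 = 38.69
  Quizzes 80 × 0.27 = 21.6
  Oral exam 84 × 0.13 = 10.92
  Term project 72.5 × 0.07 = 5.075
Sum = 76.285
Bonus: 76.285 + 1 = 77.285
77.285 is ≥ 77 and < 80 → C+

C+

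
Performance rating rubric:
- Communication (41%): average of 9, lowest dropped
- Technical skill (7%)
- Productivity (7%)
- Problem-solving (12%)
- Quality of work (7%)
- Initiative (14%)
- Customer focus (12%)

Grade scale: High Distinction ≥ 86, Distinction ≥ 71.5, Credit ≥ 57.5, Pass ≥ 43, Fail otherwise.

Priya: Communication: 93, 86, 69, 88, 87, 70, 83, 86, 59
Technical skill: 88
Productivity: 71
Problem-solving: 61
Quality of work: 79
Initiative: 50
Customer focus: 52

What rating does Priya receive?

Credit

Communication: drop 59 → average of remaining 8 = 662/8 = 82.75
Weighted total:
  Communication 82.75 × 0.41 = 33.9275
  Technical skill 88 × 0.07 = 6.16
  Productivity 71 × 0.07 = 4.97
  Problem-solving 61 × 0.12 = 7.32
  Quality of work 79 × 0.07 = 5.53
  Initiative 50 × 0.14 = 7
  Customer focus 52 × 0.12 = 6.24
Sum = 71.1475
71.1475 is ≥ 57.5 and < 71.5 → Credit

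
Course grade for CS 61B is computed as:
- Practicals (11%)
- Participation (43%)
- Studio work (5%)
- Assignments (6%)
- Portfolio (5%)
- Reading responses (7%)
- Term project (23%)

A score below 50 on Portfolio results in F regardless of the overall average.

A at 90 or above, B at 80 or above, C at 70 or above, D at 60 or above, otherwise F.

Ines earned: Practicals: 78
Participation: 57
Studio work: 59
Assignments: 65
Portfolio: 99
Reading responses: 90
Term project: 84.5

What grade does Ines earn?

Portfolio score 99 ≥ 50: minimum met.
Weighted total:
  Practicals 78 × 0.11 = 8.58
  Participation 57 × 0.43 = 24.51
  Studio work 59 × 0.05 = 2.95
  Assignments 65 × 0.06 = 3.9
  Portfolio 99 × 0.05 = 4.95
  Reading responses 90 × 0.07 = 6.3
  Term project 84.5 × 0.23 = 19.435
Sum = 70.625
70.625 is ≥ 70 and < 80 → C

C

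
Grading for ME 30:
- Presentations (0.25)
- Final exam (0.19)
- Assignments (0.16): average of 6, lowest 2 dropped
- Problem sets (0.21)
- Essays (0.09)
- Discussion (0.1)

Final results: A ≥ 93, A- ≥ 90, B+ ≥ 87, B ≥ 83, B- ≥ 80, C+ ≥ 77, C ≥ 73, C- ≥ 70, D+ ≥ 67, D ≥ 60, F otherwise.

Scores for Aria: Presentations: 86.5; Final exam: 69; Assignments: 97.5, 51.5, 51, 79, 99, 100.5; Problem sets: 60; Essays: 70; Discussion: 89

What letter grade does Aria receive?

C+

Assignments: drop 51, 51.5 → average of remaining 4 = 376/4 = 94
Weighted total:
  Presentations 86.5 × 0.25 = 21.625
  Final exam 69 × 0.19 = 13.11
  Assignments 94 × 0.16 = 15.04
  Problem sets 60 × 0.21 = 12.6
  Essays 70 × 0.09 = 6.3
  Discussion 89 × 0.1 = 8.9
Sum = 77.575
77.575 is ≥ 77 and < 80 → C+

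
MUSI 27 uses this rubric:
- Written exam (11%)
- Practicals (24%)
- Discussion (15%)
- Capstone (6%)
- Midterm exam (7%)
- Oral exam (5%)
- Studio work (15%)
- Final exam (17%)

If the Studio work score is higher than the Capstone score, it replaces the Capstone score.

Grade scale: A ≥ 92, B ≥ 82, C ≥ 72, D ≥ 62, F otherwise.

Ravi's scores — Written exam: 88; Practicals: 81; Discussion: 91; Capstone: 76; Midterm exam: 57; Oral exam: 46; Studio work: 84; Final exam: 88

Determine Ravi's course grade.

C

Studio work (84) > Capstone (76), so Capstone counts as 84.
Weighted total:
  Written exam 88 × 0.11 = 9.68
  Practicals 81 × 0.24 = 19.44
  Discussion 91 × 0.15 = 13.65
  Capstone 84 × 0.06 = 5.04
  Midterm exam 57 × 0.07 = 3.99
  Oral exam 46 × 0.05 = 2.3
  Studio work 84 × 0.15 = 12.6
  Final exam 88 × 0.17 = 14.96
Sum = 81.66
81.66 is ≥ 72 and < 82 → C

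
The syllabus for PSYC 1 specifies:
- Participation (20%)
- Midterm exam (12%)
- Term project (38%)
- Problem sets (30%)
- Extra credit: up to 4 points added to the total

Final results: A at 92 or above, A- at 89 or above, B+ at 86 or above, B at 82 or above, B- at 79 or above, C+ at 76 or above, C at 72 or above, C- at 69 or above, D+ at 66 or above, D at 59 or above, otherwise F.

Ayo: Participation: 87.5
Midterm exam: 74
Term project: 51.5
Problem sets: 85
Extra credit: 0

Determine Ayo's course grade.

Weighted total:
  Participation 87.5 × 0.2 = 17.5
  Midterm exam 74 × 0.12 = 8.88
  Term project 51.5 × 0.38 = 19.57
  Problem sets 85 × 0.3 = 25.5
Sum = 71.45
Extra credit: 71.45 + 0 = 71.45
71.45 is ≥ 69 and < 72 → C-

C-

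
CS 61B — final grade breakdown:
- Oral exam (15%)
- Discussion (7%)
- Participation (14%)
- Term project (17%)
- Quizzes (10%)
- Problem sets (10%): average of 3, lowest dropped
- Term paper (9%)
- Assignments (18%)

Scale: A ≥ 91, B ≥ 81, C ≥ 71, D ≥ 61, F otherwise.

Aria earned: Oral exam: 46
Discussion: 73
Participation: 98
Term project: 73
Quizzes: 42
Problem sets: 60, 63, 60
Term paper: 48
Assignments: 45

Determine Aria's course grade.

Problem sets: drop 60 → average of remaining 2 = 123/2 = 61.5
Weighted total:
  Oral exam 46 × 0.15 = 6.9
  Discussion 73 × 0.07 = 5.11
  Participation 98 × 0.14 = 13.72
  Term project 73 × 0.17 = 12.41
  Quizzes 42 × 0.1 = 4.2
  Problem sets 61.5 × 0.1 = 6.15
  Term paper 48 × 0.09 = 4.32
  Assignments 45 × 0.18 = 8.1
Sum = 60.91
60.91 < 61 → F

F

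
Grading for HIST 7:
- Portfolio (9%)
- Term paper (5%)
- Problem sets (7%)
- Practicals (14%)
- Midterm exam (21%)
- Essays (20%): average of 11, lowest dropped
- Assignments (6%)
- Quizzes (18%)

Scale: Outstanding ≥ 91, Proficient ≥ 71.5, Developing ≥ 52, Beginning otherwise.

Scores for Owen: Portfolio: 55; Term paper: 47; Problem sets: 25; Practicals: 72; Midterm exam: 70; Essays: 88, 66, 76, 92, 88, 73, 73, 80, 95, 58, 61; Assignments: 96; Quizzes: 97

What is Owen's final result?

Essays: drop 58 → average of remaining 10 = 792/10 = 79.2
Weighted total:
  Portfolio 55 × 0.09 = 4.95
  Term paper 47 × 0.05 = 2.35
  Problem sets 25 × 0.07 = 1.75
  Practicals 72 × 0.14 = 10.08
  Midterm exam 70 × 0.21 = 14.7
  Essays 79.2 × 0.2 = 15.84
  Assignments 96 × 0.06 = 5.76
  Quizzes 97 × 0.18 = 17.46
Sum = 72.89
72.89 is ≥ 71.5 and < 91 → Proficient

Proficient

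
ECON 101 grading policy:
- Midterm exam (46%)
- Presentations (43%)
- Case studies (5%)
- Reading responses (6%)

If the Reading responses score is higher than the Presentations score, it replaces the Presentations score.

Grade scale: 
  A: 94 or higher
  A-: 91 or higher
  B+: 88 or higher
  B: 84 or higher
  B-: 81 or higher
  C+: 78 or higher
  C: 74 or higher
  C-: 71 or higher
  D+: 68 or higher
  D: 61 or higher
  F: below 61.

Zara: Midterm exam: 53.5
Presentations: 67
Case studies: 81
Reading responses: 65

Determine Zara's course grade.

Reading responses (65) ≤ Presentations (67), so Presentations stays at 67.
Weighted total:
  Midterm exam 53.5 × 0.46 = 24.61
  Presentations 67 × 0.43 = 28.81
  Case studies 81 × 0.05 = 4.05
  Reading responses 65 × 0.06 = 3.9
Sum = 61.37
61.37 is ≥ 61 and < 68 → D

D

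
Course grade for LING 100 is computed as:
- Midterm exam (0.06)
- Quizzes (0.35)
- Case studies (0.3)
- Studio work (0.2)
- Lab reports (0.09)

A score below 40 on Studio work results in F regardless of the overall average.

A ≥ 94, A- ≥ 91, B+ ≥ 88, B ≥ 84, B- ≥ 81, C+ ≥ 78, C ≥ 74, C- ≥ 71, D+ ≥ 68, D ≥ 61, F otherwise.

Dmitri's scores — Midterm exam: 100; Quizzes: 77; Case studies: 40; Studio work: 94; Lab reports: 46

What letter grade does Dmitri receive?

D

Studio work score 94 ≥ 40: minimum met.
Weighted total:
  Midterm exam 100 × 0.06 = 6
  Quizzes 77 × 0.35 = 26.95
  Case studies 40 × 0.3 = 12
  Studio work 94 × 0.2 = 18.8
  Lab reports 46 × 0.09 = 4.14
Sum = 67.89
67.89 is ≥ 61 and < 68 → D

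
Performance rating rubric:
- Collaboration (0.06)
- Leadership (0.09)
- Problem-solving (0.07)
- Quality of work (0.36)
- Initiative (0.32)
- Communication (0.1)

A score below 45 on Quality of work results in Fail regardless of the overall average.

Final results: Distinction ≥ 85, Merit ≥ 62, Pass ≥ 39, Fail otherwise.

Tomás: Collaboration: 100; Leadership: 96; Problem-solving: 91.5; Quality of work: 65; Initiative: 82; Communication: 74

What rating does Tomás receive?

Quality of work score 65 ≥ 45: minimum met.
Weighted total:
  Collaboration 100 × 0.06 = 6
  Leadership 96 × 0.09 = 8.64
  Problem-solving 91.5 × 0.07 = 6.405
  Quality of work 65 × 0.36 = 23.4
  Initiative 82 × 0.32 = 26.24
  Communication 74 × 0.1 = 7.4
Sum = 78.085
78.085 is ≥ 62 and < 85 → Merit

Merit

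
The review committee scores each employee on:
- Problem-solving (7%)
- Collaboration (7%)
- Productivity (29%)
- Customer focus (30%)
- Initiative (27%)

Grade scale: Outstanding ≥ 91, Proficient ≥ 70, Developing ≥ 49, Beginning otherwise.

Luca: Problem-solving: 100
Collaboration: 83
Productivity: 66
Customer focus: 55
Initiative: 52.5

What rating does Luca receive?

Weighted total:
  Problem-solving 100 × 0.07 = 7
  Collaboration 83 × 0.07 = 5.81
  Productivity 66 × 0.29 = 19.14
  Customer focus 55 × 0.3 = 16.5
  Initiative 52.5 × 0.27 = 14.175
Sum = 62.625
62.625 is ≥ 49 and < 70 → Developing

Developing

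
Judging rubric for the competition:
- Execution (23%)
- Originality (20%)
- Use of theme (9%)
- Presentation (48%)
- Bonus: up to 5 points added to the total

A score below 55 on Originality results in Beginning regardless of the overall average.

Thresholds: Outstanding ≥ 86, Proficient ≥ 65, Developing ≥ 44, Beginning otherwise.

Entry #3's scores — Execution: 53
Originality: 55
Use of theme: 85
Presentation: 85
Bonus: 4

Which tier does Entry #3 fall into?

Originality score 55 ≥ 55: minimum met.
Weighted total:
  Execution 53 × 0.23 = 12.19
  Originality 55 × 0.2 = 11
  Use of theme 85 × 0.09 = 7.65
  Presentation 85 × 0.48 = 40.8
Sum = 71.64
Bonus: 71.64 + 4 = 75.64
75.64 is ≥ 65 and < 86 → Proficient

Proficient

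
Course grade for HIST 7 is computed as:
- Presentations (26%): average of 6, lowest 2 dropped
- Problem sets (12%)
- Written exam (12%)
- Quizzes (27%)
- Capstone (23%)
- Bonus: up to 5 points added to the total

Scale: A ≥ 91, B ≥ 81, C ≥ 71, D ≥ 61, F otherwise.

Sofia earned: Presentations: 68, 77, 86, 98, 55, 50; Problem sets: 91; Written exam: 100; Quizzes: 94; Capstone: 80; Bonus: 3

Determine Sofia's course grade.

Presentations: drop 50, 55 → average of remaining 4 = 329/4 = 82.25
Weighted total:
  Presentations 82.25 × 0.26 = 21.385
  Problem sets 91 × 0.12 = 10.92
  Written exam 100 × 0.12 = 12
  Quizzes 94 × 0.27 = 25.38
  Capstone 80 × 0.23 = 18.4
Sum = 88.085
Bonus: 88.085 + 3 = 91.085
91.085 ≥ 91 → A

A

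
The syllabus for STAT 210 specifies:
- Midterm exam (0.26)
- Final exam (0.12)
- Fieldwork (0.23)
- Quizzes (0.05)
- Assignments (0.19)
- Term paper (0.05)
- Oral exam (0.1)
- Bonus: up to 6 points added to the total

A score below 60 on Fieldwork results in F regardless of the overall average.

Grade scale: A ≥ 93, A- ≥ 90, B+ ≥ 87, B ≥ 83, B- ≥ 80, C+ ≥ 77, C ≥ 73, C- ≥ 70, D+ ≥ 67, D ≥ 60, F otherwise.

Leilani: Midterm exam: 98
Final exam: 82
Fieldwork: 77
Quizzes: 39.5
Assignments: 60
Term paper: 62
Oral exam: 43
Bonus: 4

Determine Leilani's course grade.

C+

Fieldwork score 77 ≥ 60: minimum met.
Weighted total:
  Midterm exam 98 × 0.26 = 25.48
  Final exam 82 × 0.12 = 9.84
  Fieldwork 77 × 0.23 = 17.71
  Quizzes 39.5 × 0.05 = 1.975
  Assignments 60 × 0.19 = 11.4
  Term paper 62 × 0.05 = 3.1
  Oral exam 43 × 0.1 = 4.3
Sum = 73.805
Bonus: 73.805 + 4 = 77.805
77.805 is ≥ 77 and < 80 → C+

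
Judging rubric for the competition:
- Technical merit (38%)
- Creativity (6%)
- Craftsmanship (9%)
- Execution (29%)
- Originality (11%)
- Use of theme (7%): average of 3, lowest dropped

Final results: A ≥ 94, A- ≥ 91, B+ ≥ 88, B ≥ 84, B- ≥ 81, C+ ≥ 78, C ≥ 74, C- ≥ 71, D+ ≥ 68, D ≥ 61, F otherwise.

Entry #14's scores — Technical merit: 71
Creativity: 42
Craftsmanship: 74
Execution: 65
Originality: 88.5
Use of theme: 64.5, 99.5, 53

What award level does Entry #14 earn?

Use of theme: drop 53 → average of remaining 2 = 164/2 = 82
Weighted total:
  Technical merit 71 × 0.38 = 26.98
  Creativity 42 × 0.06 = 2.52
  Craftsmanship 74 × 0.09 = 6.66
  Execution 65 × 0.29 = 18.85
  Originality 88.5 × 0.11 = 9.735
  Use of theme 82 × 0.07 = 5.74
Sum = 70.485
70.485 is ≥ 68 and < 71 → D+

D+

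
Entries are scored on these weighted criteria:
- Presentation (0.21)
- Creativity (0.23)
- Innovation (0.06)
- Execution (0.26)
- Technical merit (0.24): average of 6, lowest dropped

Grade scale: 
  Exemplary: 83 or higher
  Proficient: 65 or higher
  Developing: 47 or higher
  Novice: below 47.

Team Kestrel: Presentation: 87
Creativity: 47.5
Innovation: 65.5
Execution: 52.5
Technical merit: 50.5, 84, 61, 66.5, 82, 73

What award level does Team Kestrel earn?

Technical merit: drop 50.5 → average of remaining 5 = 366.5/5 = 73.3
Weighted total:
  Presentation 87 × 0.21 = 18.27
  Creativity 47.5 × 0.23 = 10.925
  Innovation 65.5 × 0.06 = 3.93
  Execution 52.5 × 0.26 = 13.65
  Technical merit 73.3 × 0.24 = 17.592
Sum = 64.367
64.367 is ≥ 47 and < 65 → Developing

Developing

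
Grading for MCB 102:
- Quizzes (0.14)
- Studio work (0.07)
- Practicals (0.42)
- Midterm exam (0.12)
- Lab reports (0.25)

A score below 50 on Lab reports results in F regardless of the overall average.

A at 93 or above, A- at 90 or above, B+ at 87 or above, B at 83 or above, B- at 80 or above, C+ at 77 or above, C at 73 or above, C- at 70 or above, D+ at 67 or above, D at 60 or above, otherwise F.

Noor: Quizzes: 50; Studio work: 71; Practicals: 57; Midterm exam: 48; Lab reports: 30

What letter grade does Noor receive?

F

Lab reports score 30 < 50: minimum not met.
Weighted total:
  Quizzes 50 × 0.14 = 7
  Studio work 71 × 0.07 = 4.97
  Practicals 57 × 0.42 = 23.94
  Midterm exam 48 × 0.12 = 5.76
  Lab reports 30 × 0.25 = 7.5
Sum = 49.17
Because the Lab reports minimum was not met, the result is F.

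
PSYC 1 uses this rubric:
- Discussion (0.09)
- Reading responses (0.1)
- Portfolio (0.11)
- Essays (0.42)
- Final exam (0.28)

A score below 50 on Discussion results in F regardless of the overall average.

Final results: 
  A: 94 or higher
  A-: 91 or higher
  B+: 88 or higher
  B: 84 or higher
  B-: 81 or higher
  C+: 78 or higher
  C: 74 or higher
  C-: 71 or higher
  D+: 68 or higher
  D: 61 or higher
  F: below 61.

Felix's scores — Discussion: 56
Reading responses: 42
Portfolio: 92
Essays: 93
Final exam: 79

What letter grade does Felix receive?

C+

Discussion score 56 ≥ 50: minimum met.
Weighted total:
  Discussion 56 × 0.09 = 5.04
  Reading responses 42 × 0.1 = 4.2
  Portfolio 92 × 0.11 = 10.12
  Essays 93 × 0.42 = 39.06
  Final exam 79 × 0.28 = 22.12
Sum = 80.54
80.54 is ≥ 78 and < 81 → C+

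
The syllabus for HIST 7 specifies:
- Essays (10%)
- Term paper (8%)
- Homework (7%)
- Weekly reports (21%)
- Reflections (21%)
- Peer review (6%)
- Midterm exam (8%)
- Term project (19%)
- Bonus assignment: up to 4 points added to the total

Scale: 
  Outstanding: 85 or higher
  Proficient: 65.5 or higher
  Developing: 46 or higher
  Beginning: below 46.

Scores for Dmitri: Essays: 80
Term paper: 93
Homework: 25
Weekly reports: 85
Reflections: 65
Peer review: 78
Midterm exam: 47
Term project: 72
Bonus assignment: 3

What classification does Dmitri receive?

Proficient

Weighted total:
  Essays 80 × 0.1 = 8
  Term paper 93 × 0.08 = 7.44
  Homework 25 × 0.07 = 1.75
  Weekly reports 85 × 0.21 = 17.85
  Reflections 65 × 0.21 = 13.65
  Peer review 78 × 0.06 = 4.68
  Midterm exam 47 × 0.08 = 3.76
  Term project 72 × 0.19 = 13.68
Sum = 70.81
Bonus assignment: 70.81 + 3 = 73.81
73.81 is ≥ 65.5 and < 85 → Proficient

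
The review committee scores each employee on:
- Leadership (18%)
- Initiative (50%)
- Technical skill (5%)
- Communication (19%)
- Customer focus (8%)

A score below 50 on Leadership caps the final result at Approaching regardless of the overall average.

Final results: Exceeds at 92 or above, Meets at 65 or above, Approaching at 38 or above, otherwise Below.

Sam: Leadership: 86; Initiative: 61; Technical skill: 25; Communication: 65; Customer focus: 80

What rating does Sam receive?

Leadership score 86 ≥ 50: minimum met.
Weighted total:
  Leadership 86 × 0.18 = 15.48
  Initiative 61 × 0.5 = 30.5
  Technical skill 25 × 0.05 = 1.25
  Communication 65 × 0.19 = 12.35
  Customer focus 80 × 0.08 = 6.4
Sum = 65.98
65.98 is ≥ 65 and < 92 → Meets

Meets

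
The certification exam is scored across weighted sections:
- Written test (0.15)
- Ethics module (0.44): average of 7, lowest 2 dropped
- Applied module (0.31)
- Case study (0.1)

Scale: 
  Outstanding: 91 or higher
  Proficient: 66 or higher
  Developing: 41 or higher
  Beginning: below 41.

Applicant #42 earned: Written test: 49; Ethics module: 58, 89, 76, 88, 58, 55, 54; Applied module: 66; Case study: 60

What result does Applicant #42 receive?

Proficient

Ethics module: drop 54, 55 → average of remaining 5 = 369/5 = 73.8
Weighted total:
  Written test 49 × 0.15 = 7.35
  Ethics module 73.8 × 0.44 = 32.472
  Applied module 66 × 0.31 = 20.46
  Case study 60 × 0.1 = 6
Sum = 66.282
66.282 is ≥ 66 and < 91 → Proficient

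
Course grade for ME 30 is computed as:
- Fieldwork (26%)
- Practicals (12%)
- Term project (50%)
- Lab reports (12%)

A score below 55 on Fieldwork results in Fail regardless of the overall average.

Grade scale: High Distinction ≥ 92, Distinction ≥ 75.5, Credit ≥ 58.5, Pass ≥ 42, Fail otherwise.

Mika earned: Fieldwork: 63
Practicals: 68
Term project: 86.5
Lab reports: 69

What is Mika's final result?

Distinction

Fieldwork score 63 ≥ 55: minimum met.
Weighted total:
  Fieldwork 63 × 0.26 = 16.38
  Practicals 68 × 0.12 = 8.16
  Term project 86.5 × 0.5 = 43.25
  Lab reports 69 × 0.12 = 8.28
Sum = 76.07
76.07 is ≥ 75.5 and < 92 → Distinction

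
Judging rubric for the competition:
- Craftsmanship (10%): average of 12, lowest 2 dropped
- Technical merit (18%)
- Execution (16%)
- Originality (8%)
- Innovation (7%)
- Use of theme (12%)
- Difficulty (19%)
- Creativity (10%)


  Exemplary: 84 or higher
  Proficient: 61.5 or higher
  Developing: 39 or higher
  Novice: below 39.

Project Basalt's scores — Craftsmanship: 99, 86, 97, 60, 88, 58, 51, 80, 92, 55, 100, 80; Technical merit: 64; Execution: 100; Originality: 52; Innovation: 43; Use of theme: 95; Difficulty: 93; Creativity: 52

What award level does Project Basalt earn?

Craftsmanship: drop 51, 55 → average of remaining 10 = 840/10 = 84
Weighted total:
  Craftsmanship 84 × 0.1 = 8.4
  Technical merit 64 × 0.18 = 11.52
  Execution 100 × 0.16 = 16
  Originality 52 × 0.08 = 4.16
  Innovation 43 × 0.07 = 3.01
  Use of theme 95 × 0.12 = 11.4
  Difficulty 93 × 0.19 = 17.67
  Creativity 52 × 0.1 = 5.2
Sum = 77.36
77.36 is ≥ 61.5 and < 84 → Proficient

Proficient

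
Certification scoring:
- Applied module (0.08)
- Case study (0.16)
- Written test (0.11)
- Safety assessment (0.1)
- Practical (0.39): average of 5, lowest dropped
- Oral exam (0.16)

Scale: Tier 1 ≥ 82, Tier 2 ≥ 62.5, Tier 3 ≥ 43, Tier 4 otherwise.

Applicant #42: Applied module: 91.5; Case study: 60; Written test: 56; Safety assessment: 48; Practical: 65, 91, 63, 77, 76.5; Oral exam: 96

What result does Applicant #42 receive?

Tier 2

Practical: drop 63 → average of remaining 4 = 309.5/4 = 77.375
Weighted total:
  Applied module 91.5 × 0.08 = 7.32
  Case study 60 × 0.16 = 9.6
  Written test 56 × 0.11 = 6.16
  Safety assessment 48 × 0.1 = 4.8
  Practical 77.375 × 0.39 = 30.17625
  Oral exam 96 × 0.16 = 15.36
Sum = 73.41625
73.41625 is ≥ 62.5 and < 82 → Tier 2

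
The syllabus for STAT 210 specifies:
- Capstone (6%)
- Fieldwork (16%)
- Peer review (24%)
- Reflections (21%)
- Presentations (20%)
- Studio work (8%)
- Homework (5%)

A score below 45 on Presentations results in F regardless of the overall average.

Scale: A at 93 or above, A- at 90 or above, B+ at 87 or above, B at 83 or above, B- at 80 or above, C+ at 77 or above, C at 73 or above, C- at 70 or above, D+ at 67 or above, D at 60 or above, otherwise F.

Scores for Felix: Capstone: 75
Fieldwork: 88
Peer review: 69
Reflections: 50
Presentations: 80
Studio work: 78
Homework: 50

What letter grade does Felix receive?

C-

Presentations score 80 ≥ 45: minimum met.
Weighted total:
  Capstone 75 × 0.06 = 4.5
  Fieldwork 88 × 0.16 = 14.08
  Peer review 69 × 0.24 = 16.56
  Reflections 50 × 0.21 = 10.5
  Presentations 80 × 0.2 = 16
  Studio work 78 × 0.08 = 6.24
  Homework 50 × 0.05 = 2.5
Sum = 70.38
70.38 is ≥ 70 and < 73 → C-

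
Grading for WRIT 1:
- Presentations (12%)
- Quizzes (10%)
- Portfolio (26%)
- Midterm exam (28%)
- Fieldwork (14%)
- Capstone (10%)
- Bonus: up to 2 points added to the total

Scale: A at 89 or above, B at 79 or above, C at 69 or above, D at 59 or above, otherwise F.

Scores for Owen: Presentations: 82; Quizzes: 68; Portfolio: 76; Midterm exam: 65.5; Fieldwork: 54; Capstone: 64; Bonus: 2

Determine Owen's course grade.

C

Weighted total:
  Presentations 82 × 0.12 = 9.84
  Quizzes 68 × 0.1 = 6.8
  Portfolio 76 × 0.26 = 19.76
  Midterm exam 65.5 × 0.28 = 18.34
  Fieldwork 54 × 0.14 = 7.56
  Capstone 64 × 0.1 = 6.4
Sum = 68.7
Bonus: 68.7 + 2 = 70.7
70.7 is ≥ 69 and < 79 → C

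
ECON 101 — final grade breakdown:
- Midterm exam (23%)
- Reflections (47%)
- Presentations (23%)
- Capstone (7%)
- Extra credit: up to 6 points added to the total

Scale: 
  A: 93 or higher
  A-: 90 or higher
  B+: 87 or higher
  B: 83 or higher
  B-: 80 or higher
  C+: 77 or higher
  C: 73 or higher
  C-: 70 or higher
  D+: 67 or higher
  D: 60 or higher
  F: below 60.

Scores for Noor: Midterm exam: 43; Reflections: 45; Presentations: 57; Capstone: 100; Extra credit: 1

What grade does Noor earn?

F

Weighted total:
  Midterm exam 43 × 0.23 = 9.89
  Reflections 45 × 0.47 = 21.15
  Presentations 57 × 0.23 = 13.11
  Capstone 100 × 0.07 = 7
Sum = 51.15
Extra credit: 51.15 + 1 = 52.15
52.15 < 60 → F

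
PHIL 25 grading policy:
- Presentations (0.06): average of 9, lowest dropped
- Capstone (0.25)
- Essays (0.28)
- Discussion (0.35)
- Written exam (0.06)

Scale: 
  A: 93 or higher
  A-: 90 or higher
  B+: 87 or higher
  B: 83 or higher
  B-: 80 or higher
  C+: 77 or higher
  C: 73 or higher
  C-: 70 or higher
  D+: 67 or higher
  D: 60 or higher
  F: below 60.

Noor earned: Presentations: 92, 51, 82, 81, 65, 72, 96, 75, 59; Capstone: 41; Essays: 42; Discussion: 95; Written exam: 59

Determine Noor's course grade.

Presentations: drop 51 → average of remaining 8 = 622/8 = 77.75
Weighted total:
  Presentations 77.75 × 0.06 = 4.665
  Capstone 41 × 0.25 = 10.25
  Essays 42 × 0.28 = 11.76
  Discussion 95 × 0.35 = 33.25
  Written exam 59 × 0.06 = 3.54
Sum = 63.465
63.465 is ≥ 60 and < 67 → D

D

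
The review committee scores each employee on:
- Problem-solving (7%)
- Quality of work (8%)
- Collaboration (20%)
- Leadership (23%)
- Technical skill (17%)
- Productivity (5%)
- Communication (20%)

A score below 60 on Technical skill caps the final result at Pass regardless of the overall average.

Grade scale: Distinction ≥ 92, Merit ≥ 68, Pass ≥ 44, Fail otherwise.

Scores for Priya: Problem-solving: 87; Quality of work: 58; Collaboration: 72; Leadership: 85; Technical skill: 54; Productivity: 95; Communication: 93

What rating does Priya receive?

Technical skill score 54 < 60: minimum not met.
Weighted total:
  Problem-solving 87 × 0.07 = 6.09
  Quality of work 58 × 0.08 = 4.64
  Collaboration 72 × 0.2 = 14.4
  Leadership 85 × 0.23 = 19.55
  Technical skill 54 × 0.17 = 9.18
  Productivity 95 × 0.05 = 4.75
  Communication 93 × 0.2 = 18.6
Sum = 77.21
77.21 would be Merit; cap at Pass applies → Pass.

Pass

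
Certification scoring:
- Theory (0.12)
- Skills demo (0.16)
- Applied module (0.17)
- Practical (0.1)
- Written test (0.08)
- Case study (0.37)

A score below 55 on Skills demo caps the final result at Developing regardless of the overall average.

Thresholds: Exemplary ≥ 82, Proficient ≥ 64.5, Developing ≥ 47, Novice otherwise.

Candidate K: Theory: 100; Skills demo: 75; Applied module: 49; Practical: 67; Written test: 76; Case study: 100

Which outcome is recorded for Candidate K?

Exemplary

Skills demo score 75 ≥ 55: minimum met.
Weighted total:
  Theory 100 × 0.12 = 12
  Skills demo 75 × 0.16 = 12
  Applied module 49 × 0.17 = 8.33
  Practical 67 × 0.1 = 6.7
  Written test 76 × 0.08 = 6.08
  Case study 100 × 0.37 = 37
Sum = 82.11
82.11 ≥ 82 → Exemplary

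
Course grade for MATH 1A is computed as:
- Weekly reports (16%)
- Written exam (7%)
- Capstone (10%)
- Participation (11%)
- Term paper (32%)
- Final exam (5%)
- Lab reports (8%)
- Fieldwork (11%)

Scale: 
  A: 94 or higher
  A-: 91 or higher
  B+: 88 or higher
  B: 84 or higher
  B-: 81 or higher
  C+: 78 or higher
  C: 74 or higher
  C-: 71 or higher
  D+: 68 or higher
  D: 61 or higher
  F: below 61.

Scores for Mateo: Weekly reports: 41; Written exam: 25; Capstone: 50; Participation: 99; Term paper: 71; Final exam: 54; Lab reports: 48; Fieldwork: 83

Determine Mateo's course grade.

Weighted total:
  Weekly reports 41 × 0.16 = 6.56
  Written exam 25 × 0.07 = 1.75
  Capstone 50 × 0.1 = 5
  Participation 99 × 0.11 = 10.89
  Term paper 71 × 0.32 = 22.72
  Final exam 54 × 0.05 = 2.7
  Lab reports 48 × 0.08 = 3.84
  Fieldwork 83 × 0.11 = 9.13
Sum = 62.59
62.59 is ≥ 61 and < 68 → D

D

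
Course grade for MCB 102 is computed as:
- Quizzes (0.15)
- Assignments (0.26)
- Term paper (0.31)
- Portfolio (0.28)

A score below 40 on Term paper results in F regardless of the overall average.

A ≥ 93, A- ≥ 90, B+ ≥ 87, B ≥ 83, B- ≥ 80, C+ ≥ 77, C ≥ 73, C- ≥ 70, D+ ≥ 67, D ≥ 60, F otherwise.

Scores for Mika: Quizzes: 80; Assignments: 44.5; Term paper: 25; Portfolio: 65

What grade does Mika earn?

Term paper score 25 < 40: minimum not met.
Weighted total:
  Quizzes 80 × 0.15 = 12
  Assignments 44.5 × 0.26 = 11.57
  Term paper 25 × 0.31 = 7.75
  Portfolio 65 × 0.28 = 18.2
Sum = 49.52
Because the Term paper minimum was not met, the result is F.

F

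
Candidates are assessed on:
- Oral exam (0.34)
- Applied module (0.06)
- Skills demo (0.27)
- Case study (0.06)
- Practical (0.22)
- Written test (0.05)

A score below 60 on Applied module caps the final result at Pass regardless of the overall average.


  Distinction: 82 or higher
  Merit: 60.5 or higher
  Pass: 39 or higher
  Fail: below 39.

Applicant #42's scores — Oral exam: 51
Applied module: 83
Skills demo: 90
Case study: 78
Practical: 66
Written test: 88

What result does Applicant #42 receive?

Merit

Applied module score 83 ≥ 60: minimum met.
Weighted total:
  Oral exam 51 × 0.34 = 17.34
  Applied module 83 × 0.06 = 4.98
  Skills demo 90 × 0.27 = 24.3
  Case study 78 × 0.06 = 4.68
  Practical 66 × 0.22 = 14.52
  Written test 88 × 0.05 = 4.4
Sum = 70.22
70.22 is ≥ 60.5 and < 82 → Merit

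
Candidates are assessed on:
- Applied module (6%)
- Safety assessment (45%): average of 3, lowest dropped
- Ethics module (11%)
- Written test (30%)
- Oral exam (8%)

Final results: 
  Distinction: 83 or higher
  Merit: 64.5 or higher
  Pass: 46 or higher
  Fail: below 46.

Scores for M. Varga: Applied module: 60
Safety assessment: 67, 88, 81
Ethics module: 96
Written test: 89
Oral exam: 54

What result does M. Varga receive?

Distinction

Safety assessment: drop 67 → average of remaining 2 = 169/2 = 84.5
Weighted total:
  Applied module 60 × 0.06 = 3.6
  Safety assessment 84.5 × 0.45 = 38.025
  Ethics module 96 × 0.11 = 10.56
  Written test 89 × 0.3 = 26.7
  Oral exam 54 × 0.08 = 4.32
Sum = 83.205
83.205 ≥ 83 → Distinction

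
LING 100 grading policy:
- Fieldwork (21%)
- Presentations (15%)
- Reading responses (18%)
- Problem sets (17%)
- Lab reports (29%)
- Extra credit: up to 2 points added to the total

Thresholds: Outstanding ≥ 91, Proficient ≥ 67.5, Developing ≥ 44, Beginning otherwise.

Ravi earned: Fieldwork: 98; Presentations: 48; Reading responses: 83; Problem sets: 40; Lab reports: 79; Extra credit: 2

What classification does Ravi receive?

Weighted total:
  Fieldwork 98 × 0.21 = 20.58
  Presentations 48 × 0.15 = 7.2
  Reading responses 83 × 0.18 = 14.94
  Problem sets 40 × 0.17 = 6.8
  Lab reports 79 × 0.29 = 22.91
Sum = 72.43
Extra credit: 72.43 + 2 = 74.43
74.43 is ≥ 67.5 and < 91 → Proficient

Proficient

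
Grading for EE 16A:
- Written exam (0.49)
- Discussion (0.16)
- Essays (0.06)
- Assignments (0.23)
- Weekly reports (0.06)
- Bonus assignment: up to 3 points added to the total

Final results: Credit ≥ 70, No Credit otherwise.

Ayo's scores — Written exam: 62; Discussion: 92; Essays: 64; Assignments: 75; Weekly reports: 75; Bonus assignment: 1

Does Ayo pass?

Credit

Weighted total:
  Written exam 62 × 0.49 = 30.38
  Discussion 92 × 0.16 = 14.72
  Essays 64 × 0.06 = 3.84
  Assignments 75 × 0.23 = 17.25
  Weekly reports 75 × 0.06 = 4.5
Sum = 70.69
Bonus assignment: 70.69 + 1 = 71.69
71.69 ≥ 70 → Credit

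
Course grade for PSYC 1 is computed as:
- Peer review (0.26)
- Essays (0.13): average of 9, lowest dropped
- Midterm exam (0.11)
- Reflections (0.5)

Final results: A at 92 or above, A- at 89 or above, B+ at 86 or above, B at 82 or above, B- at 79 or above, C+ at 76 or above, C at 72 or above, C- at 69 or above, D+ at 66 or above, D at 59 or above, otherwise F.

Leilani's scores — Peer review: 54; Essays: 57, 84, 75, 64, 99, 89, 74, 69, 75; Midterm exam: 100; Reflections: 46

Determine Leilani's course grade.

F

Essays: drop 57 → average of remaining 8 = 629/8 = 78.625
Weighted total:
  Peer review 54 × 0.26 = 14.04
  Essays 78.625 × 0.13 = 10.22125
  Midterm exam 100 × 0.11 = 11
  Reflections 46 × 0.5 = 23
Sum = 58.26125
58.26125 < 59 → F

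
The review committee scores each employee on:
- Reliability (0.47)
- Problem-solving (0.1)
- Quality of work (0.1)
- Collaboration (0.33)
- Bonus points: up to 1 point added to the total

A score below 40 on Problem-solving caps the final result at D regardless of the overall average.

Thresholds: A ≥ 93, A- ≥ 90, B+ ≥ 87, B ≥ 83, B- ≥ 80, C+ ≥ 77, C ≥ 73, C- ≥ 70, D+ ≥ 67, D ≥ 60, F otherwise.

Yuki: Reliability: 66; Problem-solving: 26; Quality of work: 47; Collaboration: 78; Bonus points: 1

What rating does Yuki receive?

D

Problem-solving score 26 < 40: minimum not met.
Weighted total:
  Reliability 66 × 0.47 = 31.02
  Problem-solving 26 × 0.1 = 2.6
  Quality of work 47 × 0.1 = 4.7
  Collaboration 78 × 0.33 = 25.74
Sum = 64.06
Bonus points: 64.06 + 1 = 65.06
65.06 would be D; cap at D applies → D.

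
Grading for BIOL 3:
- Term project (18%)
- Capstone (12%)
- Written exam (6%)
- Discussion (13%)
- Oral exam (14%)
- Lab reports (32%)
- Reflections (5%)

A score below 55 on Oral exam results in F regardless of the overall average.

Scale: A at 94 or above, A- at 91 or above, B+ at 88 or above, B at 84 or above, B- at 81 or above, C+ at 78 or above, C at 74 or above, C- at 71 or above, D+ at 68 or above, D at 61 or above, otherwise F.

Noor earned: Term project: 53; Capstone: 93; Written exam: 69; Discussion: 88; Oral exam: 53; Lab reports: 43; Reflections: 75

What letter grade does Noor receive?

F

Oral exam score 53 < 55: minimum not met.
Weighted total:
  Term project 53 × 0.18 = 9.54
  Capstone 93 × 0.12 = 11.16
  Written exam 69 × 0.06 = 4.14
  Discussion 88 × 0.13 = 11.44
  Oral exam 53 × 0.14 = 7.42
  Lab reports 43 × 0.32 = 13.76
  Reflections 75 × 0.05 = 3.75
Sum = 61.21
Because the Oral exam minimum was not met, the result is F.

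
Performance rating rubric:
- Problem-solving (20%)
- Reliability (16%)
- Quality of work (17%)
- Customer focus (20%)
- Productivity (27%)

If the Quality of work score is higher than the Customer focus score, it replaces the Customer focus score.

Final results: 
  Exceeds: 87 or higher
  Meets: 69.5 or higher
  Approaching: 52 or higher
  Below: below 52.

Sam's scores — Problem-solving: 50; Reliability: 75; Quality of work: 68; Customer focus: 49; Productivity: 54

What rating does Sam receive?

Quality of work (68) > Customer focus (49), so Customer focus counts as 68.
Weighted total:
  Problem-solving 50 × 0.2 = 10
  Reliability 75 × 0.16 = 12
  Quality of work 68 × 0.17 = 11.56
  Customer focus 68 × 0.2 = 13.6
  Productivity 54 × 0.27 = 14.58
Sum = 61.74
61.74 is ≥ 52 and < 69.5 → Approaching

Approaching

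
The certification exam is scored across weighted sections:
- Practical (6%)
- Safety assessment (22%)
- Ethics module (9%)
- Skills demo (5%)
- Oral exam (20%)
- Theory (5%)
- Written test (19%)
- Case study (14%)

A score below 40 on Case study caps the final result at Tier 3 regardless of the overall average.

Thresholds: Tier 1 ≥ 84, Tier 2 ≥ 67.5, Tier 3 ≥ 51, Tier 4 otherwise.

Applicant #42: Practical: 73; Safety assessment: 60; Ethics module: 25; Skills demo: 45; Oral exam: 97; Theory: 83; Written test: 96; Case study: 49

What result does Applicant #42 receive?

Tier 2

Case study score 49 ≥ 40: minimum met.
Weighted total:
  Practical 73 × 0.06 = 4.38
  Safety assessment 60 × 0.22 = 13.2
  Ethics module 25 × 0.09 = 2.25
  Skills demo 45 × 0.05 = 2.25
  Oral exam 97 × 0.2 = 19.4
  Theory 83 × 0.05 = 4.15
  Written test 96 × 0.19 = 18.24
  Case study 49 × 0.14 = 6.86
Sum = 70.73
70.73 is ≥ 67.5 and < 84 → Tier 2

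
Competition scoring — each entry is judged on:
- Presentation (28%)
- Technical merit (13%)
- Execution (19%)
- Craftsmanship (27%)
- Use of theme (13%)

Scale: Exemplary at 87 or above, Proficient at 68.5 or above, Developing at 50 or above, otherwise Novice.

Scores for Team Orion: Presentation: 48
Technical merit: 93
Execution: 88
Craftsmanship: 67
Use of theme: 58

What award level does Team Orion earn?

Developing

Weighted total:
  Presentation 48 × 0.28 = 13.44
  Technical merit 93 × 0.13 = 12.09
  Execution 88 × 0.19 = 16.72
  Craftsmanship 67 × 0.27 = 18.09
  Use of theme 58 × 0.13 = 7.54
Sum = 67.88
67.88 is ≥ 50 and < 68.5 → Developing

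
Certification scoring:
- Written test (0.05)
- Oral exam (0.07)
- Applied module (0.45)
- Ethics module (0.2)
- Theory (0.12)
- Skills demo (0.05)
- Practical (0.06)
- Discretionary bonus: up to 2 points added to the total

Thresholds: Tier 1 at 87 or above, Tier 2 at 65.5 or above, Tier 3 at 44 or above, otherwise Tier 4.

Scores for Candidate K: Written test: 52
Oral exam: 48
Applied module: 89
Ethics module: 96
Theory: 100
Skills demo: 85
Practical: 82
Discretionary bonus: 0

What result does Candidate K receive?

Weighted total:
  Written test 52 × 0.05 = 2.6
  Oral exam 48 × 0.07 = 3.36
  Applied module 89 × 0.45 = 40.05
  Ethics module 96 × 0.2 = 19.2
  Theory 100 × 0.12 = 12
  Skills demo 85 × 0.05 = 4.25
  Practical 82 × 0.06 = 4.92
Sum = 86.38
Discretionary bonus: 86.38 + 0 = 86.38
86.38 is ≥ 65.5 and < 87 → Tier 2

Tier 2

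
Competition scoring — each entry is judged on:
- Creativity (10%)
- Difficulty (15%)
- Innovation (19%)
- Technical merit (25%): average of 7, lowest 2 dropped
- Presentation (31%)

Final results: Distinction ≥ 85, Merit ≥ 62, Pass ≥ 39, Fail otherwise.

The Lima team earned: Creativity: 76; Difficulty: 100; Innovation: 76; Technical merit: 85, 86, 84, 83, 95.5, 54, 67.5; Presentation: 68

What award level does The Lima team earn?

Technical merit: drop 54, 67.5 → average of remaining 5 = 433.5/5 = 86.7
Weighted total:
  Creativity 76 × 0.1 = 7.6
  Difficulty 100 × 0.15 = 15
  Innovation 76 × 0.19 = 14.44
  Technical merit 86.7 × 0.25 = 21.675
  Presentation 68 × 0.31 = 21.08
Sum = 79.795
79.795 is ≥ 62 and < 85 → Merit

Merit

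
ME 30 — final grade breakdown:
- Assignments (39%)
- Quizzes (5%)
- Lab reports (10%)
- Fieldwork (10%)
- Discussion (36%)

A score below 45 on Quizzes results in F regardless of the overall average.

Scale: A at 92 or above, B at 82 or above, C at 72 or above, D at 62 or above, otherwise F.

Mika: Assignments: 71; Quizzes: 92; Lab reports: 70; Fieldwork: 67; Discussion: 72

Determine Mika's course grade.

Quizzes score 92 ≥ 45: minimum met.
Weighted total:
  Assignments 71 × 0.39 = 27.69
  Quizzes 92 × 0.05 = 4.6
  Lab reports 70 × 0.1 = 7
  Fieldwork 67 × 0.1 = 6.7
  Discussion 72 × 0.36 = 25.92
Sum = 71.91
71.91 is ≥ 62 and < 72 → D

D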